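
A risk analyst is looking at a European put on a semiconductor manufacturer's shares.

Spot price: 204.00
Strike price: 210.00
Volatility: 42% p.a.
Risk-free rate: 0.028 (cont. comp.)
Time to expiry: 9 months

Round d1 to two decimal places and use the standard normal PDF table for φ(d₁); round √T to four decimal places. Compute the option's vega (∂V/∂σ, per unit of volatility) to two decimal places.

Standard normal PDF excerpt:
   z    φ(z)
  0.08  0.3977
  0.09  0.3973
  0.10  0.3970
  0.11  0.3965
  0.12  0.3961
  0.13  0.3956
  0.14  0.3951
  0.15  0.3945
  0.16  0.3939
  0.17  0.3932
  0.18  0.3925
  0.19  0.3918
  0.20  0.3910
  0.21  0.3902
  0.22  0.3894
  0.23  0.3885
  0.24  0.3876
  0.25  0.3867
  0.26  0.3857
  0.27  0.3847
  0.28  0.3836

69.59

σ√T = 0.42 × 0.8660 = 0.3637
d₁ = [ln(204/210) + (0.028 + ½·0.42²)·0.75] / (σ√T) = (-0.0290 + 0.0871) / 0.3637 = 0.1599 ⇒ 0.16
√T = √0.75 = 0.8660
φ(d₁) = φ(0.16) = 0.3939
vega = S·φ(d₁)·√T = 204·0.3939·0.8660 = 69.5879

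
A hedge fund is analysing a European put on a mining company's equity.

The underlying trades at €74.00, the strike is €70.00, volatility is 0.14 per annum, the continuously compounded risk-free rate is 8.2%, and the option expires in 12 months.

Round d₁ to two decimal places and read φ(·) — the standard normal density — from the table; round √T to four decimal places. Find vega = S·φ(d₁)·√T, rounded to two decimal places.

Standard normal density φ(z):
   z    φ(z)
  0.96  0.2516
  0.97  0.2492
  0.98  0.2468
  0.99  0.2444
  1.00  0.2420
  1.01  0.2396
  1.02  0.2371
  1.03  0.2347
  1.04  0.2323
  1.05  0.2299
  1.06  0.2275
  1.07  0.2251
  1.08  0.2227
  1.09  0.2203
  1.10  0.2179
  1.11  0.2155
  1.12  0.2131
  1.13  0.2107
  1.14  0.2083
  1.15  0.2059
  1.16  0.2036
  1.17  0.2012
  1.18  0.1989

17.01

T = 1;  σ√T = 0.1400
d₁ = [ln(74/70) + (0.082 + 0.14²/2)·1] / 0.1400 = [0.0556 + 0.0918] / 0.1400 = 1.0526 → 1.05
√T = √1 = 1.0000
φ(d₁) = φ(1.05) = 0.2299
vega = S·φ(d₁)·√T = 74·0.2299·1.0000 = 17.0126
(Vega is the same for a European call and put with the same parameters.)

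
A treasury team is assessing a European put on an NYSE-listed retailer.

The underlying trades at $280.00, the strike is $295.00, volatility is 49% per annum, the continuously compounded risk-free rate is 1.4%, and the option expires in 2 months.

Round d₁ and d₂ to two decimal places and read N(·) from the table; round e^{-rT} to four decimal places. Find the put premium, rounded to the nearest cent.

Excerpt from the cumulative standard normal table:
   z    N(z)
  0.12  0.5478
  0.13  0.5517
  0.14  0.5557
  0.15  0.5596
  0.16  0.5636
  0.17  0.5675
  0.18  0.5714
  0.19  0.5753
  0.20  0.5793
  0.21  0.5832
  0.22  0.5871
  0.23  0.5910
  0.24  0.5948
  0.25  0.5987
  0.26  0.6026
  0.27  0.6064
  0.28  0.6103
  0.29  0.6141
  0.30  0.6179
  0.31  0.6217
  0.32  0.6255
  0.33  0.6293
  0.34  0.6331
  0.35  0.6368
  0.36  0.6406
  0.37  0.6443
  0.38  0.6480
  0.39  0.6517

$30.74

T = 0.1667;  σ√T = 0.2000
d₁ = [ln(280/295) + (0.014 + 0.49²/2)·0.1667] / 0.2000 = [-0.0522 + 0.0223] / 0.2000 = -0.1492 → -0.15
d₂ = d₁ − σ√T = -0.1492 − 0.2000 = -0.3492 → -0.35
exp(−rT) = exp(−0.014·0.1667) = 0.9977
N(−d₂) = N(0.35) = 0.6368;  N(−d₁) = N(0.15) = 0.5596
P = 295·0.9977·0.6368 − 280·0.5596 = 187.4239 − 156.6880 = 30.7359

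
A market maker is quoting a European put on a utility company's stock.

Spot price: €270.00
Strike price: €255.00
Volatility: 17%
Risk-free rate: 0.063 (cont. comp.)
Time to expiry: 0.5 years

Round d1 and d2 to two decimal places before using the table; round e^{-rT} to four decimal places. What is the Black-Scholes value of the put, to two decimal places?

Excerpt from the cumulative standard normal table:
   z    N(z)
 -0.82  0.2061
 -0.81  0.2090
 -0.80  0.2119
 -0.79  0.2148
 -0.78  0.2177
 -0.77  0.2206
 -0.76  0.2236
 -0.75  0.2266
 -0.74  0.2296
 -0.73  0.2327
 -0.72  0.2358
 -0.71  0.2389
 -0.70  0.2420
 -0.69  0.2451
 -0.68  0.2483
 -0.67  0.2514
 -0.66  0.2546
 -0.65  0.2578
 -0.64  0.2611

€4.14

T = 0.5;  σ√T = 0.1202
d₁ = [ln(270/255) + (0.063 + ½·0.17²)·0.5] / (σ√T) = (0.0572 + 0.0387) / 0.1202 = 0.7976 ≈ 0.80
d₂ = 0.7976 − 0.1202 = 0.6774 ≈ 0.68
e^(−rT) = e^(−0.063·0.5) = 0.9690
N(−d₂) = N(-0.68) = 0.2483;  N(−d₁) = N(-0.80) = 0.2119
P = 255·0.9690·0.2483 − 270·0.2119 = 61.3537 − 57.2130 = 4.1407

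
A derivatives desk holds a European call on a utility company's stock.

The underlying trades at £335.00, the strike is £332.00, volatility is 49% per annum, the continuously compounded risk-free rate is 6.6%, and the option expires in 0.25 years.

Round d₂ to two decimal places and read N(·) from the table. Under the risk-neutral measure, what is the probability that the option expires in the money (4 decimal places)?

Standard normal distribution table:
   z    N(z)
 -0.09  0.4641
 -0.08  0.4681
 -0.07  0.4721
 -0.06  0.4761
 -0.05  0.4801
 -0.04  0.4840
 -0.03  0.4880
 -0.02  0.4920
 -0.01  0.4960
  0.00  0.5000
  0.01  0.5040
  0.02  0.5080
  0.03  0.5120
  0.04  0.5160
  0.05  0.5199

σ√T = 0.49 × 0.5000 = 0.2450
ln(S/K) + (r + σ²/2)T = ln(335/332) + (0.066 + 0.49²/2)·0.25 = 0.0090 + 0.0465 = 0.0555
d₁ = 0.0555 / 0.2450 = 0.2266 which rounds to 0.23
d₂ = d₁ − σ√T = 0.2266 − 0.2450 = -0.0184 which rounds to -0.02
Pr(exercise) under Q = N(d₂) = 0.4920

0.4920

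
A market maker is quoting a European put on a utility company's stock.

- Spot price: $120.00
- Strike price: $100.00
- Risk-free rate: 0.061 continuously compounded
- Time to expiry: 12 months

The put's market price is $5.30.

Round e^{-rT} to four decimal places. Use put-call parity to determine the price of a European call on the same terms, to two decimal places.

$31.22

e^(−rT) = e^(−0.061·1) = 0.9408
Put-call parity: C − P = S − K·e^(−rT) = 120 − 100·0.9408 = 120 − 94.0800 = 25.9200
C = P + (C − P) = 5.30 + (25.9200) = 31.2200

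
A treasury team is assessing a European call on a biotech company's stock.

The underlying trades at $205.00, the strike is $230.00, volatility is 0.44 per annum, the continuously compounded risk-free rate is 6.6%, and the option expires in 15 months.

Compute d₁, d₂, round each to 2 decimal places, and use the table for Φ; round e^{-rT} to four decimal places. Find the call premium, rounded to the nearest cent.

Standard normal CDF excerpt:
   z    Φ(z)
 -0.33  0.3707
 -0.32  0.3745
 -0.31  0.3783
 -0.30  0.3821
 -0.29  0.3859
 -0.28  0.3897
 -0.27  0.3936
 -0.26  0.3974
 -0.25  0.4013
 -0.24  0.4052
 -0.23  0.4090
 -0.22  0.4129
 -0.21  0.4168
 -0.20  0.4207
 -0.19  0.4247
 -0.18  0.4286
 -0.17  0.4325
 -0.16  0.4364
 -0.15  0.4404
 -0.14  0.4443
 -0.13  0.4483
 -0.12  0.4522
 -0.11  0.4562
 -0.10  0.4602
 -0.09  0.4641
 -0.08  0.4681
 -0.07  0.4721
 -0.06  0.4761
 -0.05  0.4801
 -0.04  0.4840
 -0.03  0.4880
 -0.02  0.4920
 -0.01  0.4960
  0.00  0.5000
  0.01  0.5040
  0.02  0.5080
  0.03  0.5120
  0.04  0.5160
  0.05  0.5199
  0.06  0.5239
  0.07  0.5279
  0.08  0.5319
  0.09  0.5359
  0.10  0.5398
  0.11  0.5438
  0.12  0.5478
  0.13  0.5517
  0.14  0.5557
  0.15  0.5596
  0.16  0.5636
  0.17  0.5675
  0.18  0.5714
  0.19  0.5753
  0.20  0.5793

$37.02

T = 1.25;  σ√T = 0.4919
d₁ = [ln(205/230) + (0.066 + 0.44²/2)·1.25] / 0.4919 = [-0.1151 + 0.2035] / 0.4919 = 0.1798 which rounds to 0.18
d₂ = d₁ − σ√T = 0.1798 − 0.4919 = -0.3122 which rounds to -0.31
exp(−rT) = exp(−0.066·1.25) = 0.9208
N(d₁) = N(0.18) = 0.5714;  N(d₂) = N(-0.31) = 0.3783
C = 205·0.5714 − 230·0.9208·0.3783 = 117.1370 − 80.1179 = 37.0191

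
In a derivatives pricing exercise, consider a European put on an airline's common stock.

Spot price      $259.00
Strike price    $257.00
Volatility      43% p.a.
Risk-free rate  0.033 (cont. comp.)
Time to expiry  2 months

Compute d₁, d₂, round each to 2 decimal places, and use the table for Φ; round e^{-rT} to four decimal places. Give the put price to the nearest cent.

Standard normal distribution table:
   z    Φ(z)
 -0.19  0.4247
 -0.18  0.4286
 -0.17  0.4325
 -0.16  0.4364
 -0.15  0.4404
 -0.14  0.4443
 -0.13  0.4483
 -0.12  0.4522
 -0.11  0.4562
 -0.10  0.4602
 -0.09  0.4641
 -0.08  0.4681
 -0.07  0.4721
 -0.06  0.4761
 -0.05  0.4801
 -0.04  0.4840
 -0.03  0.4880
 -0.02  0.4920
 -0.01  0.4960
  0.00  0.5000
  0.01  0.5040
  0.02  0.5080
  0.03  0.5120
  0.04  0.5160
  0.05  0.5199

σ√T = 0.43 × 0.4082 = 0.1755
d₁ = [ln(259/257) + (0.033 + 0.43²/2)·0.1667] / 0.1755 = [0.0078 + 0.0209] / 0.1755 = 0.1633 ≈ 0.16
d₂ = d₁ − σ√T = 0.1633 − 0.1755 = -0.0123 ≈ -0.01
exp(−rT) = exp(−0.033·0.1667) = 0.9945
P = 257·0.9945·N(0.01) − 259·N(-0.16) = 257·0.9945·0.5040 − 259·0.4364 = 128.8156 − 113.0276 = 15.7880

$15.79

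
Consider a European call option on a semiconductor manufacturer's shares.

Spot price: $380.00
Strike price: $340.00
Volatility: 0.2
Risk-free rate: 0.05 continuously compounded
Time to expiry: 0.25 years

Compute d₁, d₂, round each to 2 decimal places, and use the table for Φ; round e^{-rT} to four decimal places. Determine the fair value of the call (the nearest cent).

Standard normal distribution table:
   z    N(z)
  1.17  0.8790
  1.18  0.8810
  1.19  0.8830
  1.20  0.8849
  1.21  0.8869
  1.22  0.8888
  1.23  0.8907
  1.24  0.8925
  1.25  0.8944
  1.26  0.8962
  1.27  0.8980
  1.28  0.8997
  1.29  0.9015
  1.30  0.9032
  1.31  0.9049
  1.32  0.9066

T = 0.25;  σ√T = 0.1000
ln(S/K) + (r + σ²/2)T = ln(380/340) + (0.05 + 0.2²/2)·0.25 = 0.1112 + 0.0175 = 0.1287
d₁ = 0.1287 / 0.1000 = 1.2873 ⇒ 1.29
d₂ = d₁ − σ√T = 1.2873 − 0.1000 = 1.1873 ⇒ 1.19
exp(−rT) = exp(−0.05·0.25) = 0.9876
C = 380·N(1.29) − 340·0.9876·N(1.19) = 380·0.9015 − 340·0.9876·0.8830 = 342.5700 − 296.4973 = 46.0727

$46.07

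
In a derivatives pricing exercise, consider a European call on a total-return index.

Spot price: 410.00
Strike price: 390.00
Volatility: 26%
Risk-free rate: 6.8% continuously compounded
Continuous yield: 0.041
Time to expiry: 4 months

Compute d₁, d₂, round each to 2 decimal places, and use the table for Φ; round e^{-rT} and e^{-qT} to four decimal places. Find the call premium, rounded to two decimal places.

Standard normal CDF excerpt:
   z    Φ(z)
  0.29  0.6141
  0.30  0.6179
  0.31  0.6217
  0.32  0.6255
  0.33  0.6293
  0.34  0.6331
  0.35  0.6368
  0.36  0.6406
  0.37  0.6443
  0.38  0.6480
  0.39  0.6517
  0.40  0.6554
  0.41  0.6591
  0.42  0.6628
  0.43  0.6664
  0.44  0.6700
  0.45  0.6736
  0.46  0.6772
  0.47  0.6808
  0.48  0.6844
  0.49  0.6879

36.85

T = 0.3333;  σ√T = 0.1501
d₁ = [ln(410/390) + (0.068 − 0.041 + 0.26²/2)·0.3333] / 0.1501 = [0.0500 + 0.0203] / 0.1501 = 0.4682 which rounds to 0.47
d₂ = d₁ − σ√T = 0.4682 − 0.1501 = 0.3181 which rounds to 0.32
e^(−qT) = e^(−0.041·0.3333) = 0.9864;  e^(−rT) = e^(−0.068·0.3333) = 0.9776
N(d₁) = N(0.47) = 0.6808;  N(d₂) = N(0.32) = 0.6255
C = 410·0.9864·0.6808 − 390·0.9776·0.6255 = 275.3319 − 238.4806 = 36.8512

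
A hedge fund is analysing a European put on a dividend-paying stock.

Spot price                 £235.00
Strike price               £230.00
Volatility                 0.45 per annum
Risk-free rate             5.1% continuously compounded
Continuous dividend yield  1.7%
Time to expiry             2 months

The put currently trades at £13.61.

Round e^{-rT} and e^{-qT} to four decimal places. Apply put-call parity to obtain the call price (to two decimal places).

£19.91

e^(−qT) = e^(−0.017·0.1667) = 0.9972;  e^(−rT) = e^(−0.051·0.1667) = 0.9915
Put-call parity: C − P = S·e^(−qT) − K·e^(−rT) = 235·0.9972 − 230·0.9915 = 234.3420 − 228.0450 = 6.2970
C = P + (C − P) = 13.61 + (6.2970) = 19.9070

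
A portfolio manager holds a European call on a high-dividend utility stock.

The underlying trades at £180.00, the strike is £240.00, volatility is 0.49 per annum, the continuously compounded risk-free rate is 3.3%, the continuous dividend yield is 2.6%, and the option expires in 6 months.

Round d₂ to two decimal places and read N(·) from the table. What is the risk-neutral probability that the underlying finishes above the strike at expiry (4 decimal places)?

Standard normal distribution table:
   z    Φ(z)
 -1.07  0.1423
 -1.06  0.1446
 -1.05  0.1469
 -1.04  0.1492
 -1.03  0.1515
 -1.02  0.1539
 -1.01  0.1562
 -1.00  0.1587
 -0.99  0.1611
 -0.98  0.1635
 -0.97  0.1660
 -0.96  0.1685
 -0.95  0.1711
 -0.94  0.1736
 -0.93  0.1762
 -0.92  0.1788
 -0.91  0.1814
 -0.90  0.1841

T = 0.5;  σ√T = 0.3465
ln(S/K) + (r − q + σ²/2)T = ln(180/240) + (0.033 − 0.026 + 0.49²/2)·0.5 = -0.2877 + 0.0635 = -0.2242
d₁ = -0.2242 / 0.3465 = -0.6470 ≈ -0.65
d₂ = d₁ − σ√T = -0.6470 − 0.3465 = -0.9934 ≈ -0.99
Pr(exercise) under Q = N(d₂) = 0.1611

0.1611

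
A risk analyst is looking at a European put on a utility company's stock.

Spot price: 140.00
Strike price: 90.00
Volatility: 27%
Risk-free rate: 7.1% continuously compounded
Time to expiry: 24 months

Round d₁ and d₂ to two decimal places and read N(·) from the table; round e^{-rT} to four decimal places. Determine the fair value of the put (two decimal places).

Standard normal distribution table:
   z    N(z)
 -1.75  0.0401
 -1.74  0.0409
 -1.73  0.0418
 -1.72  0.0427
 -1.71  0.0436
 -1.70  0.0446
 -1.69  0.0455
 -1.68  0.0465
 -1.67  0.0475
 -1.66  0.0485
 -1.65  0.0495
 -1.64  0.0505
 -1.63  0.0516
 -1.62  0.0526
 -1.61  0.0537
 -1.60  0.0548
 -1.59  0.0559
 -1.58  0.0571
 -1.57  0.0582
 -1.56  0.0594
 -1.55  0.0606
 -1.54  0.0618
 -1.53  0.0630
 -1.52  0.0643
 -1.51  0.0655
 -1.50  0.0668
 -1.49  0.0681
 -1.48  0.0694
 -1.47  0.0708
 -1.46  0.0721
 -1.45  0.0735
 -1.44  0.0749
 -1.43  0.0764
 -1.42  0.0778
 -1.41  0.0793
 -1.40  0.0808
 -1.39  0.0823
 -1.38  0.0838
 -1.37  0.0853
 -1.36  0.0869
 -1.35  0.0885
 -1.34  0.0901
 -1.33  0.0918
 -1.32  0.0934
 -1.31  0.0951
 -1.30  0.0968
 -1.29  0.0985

σ√T = 0.27 × 1.4142 = 0.3818
d₁ = [ln(140/90) + (0.071 + ½·0.27²)·2] / (σ√T) = (0.4418 + 0.2149) / 0.3818 = 1.7199 ≈ 1.72
d₂ = 1.7199 − 0.3818 = 1.3381 ≈ 1.34
e^(−rT) = e^(−0.071·2) = 0.8676
N(−d₂) = N(-1.34) = 0.0901;  N(−d₁) = N(-1.72) = 0.0427
P = 90·0.8676·0.0901 − 140·0.0427 = 7.0354 − 5.9780 = 1.0574

1.06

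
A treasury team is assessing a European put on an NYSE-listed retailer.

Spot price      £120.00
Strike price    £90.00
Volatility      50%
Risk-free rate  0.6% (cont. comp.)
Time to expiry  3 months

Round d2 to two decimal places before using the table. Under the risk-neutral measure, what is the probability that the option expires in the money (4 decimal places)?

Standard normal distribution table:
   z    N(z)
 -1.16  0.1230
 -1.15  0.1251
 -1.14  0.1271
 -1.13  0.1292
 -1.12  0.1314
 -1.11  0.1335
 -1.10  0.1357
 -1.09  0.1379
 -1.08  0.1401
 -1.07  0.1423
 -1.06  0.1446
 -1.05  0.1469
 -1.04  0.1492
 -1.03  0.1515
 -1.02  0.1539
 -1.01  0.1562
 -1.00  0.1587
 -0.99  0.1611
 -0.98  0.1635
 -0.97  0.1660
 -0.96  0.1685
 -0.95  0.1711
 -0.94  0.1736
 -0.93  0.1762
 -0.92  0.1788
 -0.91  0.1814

0.1515

σ√T = 0.5·√0.25 = 0.2500
ln(S/K) + (r + σ²/2)T = ln(120/90) + (0.006 + 0.5²/2)·0.25 = 0.2877 + 0.0328 = 0.3204
d₁ = 0.3204 / 0.2500 = 1.2817 which rounds to 1.28
d₂ = d₁ − σ√T = 1.2817 − 0.2500 = 1.0317 which rounds to 1.03
Risk-neutral Pr[S_T < K] = N(−d₂) = N(-1.03) = 0.1515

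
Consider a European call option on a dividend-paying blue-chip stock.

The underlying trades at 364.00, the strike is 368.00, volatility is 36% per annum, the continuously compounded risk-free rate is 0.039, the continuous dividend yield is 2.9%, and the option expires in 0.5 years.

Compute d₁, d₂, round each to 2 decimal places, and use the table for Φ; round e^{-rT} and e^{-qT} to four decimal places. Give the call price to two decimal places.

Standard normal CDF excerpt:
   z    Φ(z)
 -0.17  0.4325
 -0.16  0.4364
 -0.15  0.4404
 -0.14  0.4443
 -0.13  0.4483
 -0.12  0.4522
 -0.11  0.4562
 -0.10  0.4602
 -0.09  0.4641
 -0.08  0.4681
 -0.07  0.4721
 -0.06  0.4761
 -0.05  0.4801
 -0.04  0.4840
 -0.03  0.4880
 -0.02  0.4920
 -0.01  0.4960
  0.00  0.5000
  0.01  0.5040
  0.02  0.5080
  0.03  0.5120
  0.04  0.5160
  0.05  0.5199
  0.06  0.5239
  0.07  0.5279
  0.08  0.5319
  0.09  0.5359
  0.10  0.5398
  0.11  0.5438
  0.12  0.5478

34.72

σ√T = 0.36 × 0.7071 = 0.2546
d₁ = [ln(364/368) + (0.039 − 0.029 + 0.36²/2)·0.5] / 0.2546 = [-0.0109 + 0.0374] / 0.2546 = 0.1040 → 0.10
d₂ = d₁ − σ√T = 0.1040 − 0.2546 = -0.1506 → -0.15
exp(−qT) = exp(−0.029·0.5) = 0.9856;  exp(−rT) = exp(−0.039·0.5) = 0.9807
C = 364·0.9856·N(0.10) − 368·0.9807·N(-0.15) = 364·0.9856·0.5398 − 368·0.9807·0.4404 = 193.6578 − 158.9393 = 34.7185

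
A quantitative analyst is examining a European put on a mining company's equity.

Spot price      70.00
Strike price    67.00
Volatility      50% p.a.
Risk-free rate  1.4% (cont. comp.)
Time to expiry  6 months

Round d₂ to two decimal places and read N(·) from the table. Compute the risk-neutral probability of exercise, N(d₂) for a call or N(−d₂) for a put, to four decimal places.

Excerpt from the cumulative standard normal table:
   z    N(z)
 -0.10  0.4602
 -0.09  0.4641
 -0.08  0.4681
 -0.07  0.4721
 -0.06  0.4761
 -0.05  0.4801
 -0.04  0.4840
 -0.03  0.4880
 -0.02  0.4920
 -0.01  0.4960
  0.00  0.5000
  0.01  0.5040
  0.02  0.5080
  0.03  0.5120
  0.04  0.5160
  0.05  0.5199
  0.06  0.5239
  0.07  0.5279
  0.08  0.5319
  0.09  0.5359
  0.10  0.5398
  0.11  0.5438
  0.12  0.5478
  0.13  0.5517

σ√T = 0.5·√0.5 = 0.3536
d₁ = [ln(70/67) + (0.014 + ½·0.5²)·0.5] / (σ√T) = (0.0438 + 0.0695) / 0.3536 = 0.3205 which rounds to 0.32
d₂ = 0.3205 − 0.3536 = -0.0331 which rounds to -0.03
Pr(exercise) under Q = N(−d₂) = N(0.03) = 0.5120

0.5120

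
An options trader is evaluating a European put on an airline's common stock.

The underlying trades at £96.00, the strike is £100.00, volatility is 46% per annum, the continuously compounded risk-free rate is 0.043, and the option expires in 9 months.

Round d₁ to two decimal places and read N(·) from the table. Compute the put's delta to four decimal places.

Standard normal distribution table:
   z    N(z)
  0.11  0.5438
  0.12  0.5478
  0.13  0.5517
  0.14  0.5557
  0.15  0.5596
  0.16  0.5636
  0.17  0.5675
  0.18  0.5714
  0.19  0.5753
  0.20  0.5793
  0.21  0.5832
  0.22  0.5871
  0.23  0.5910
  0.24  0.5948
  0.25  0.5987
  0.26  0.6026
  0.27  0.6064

σ√T = 0.46·√0.75 = 0.3984
ln(S/K) + (r + σ²/2)T = ln(96/100) + (0.043 + 0.46²/2)·0.75 = -0.0408 + 0.1116 = 0.0708
d₁ = 0.0708 / 0.3984 = 0.1777 ⇒ 0.18
N(d₁) = N(0.18) = 0.5714
Δ_put = N(d₁) − 1 = 0.5714 − 1 = -0.4286

-0.4286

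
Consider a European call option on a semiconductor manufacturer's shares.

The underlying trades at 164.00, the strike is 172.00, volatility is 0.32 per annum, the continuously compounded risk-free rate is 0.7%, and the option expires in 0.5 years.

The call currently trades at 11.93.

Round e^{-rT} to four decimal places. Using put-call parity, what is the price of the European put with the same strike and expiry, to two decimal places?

exp(−rT) = exp(−0.007·0.5) = 0.9965
Put-call parity: C − P = S − K·e^(−rT) = 164 − 172·0.9965 = 164 − 171.3980 = -7.3980
P = C − (C − P) = 11.93 − (-7.3980) = 19.3280

19.33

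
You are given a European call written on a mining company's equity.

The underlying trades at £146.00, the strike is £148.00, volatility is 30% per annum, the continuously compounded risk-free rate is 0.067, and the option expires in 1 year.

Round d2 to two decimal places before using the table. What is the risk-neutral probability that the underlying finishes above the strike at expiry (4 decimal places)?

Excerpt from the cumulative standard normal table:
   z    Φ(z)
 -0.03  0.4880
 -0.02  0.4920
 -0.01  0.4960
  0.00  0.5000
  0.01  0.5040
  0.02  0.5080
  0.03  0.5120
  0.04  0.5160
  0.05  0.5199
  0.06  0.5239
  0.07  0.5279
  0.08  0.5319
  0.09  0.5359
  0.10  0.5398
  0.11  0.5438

0.5120

σ√T = 0.3 × 1.0000 = 0.3000
d₁ = [ln(146/148) + (0.067 + 0.3²/2)·1] / 0.3000 = [-0.0136 + 0.1120] / 0.3000 = 0.3280 → 0.33
d₂ = d₁ − σ√T = 0.3280 − 0.3000 = 0.0280 → 0.03
Risk-neutral Pr[S_T > K] = N(d₂) = N(0.03) = 0.5120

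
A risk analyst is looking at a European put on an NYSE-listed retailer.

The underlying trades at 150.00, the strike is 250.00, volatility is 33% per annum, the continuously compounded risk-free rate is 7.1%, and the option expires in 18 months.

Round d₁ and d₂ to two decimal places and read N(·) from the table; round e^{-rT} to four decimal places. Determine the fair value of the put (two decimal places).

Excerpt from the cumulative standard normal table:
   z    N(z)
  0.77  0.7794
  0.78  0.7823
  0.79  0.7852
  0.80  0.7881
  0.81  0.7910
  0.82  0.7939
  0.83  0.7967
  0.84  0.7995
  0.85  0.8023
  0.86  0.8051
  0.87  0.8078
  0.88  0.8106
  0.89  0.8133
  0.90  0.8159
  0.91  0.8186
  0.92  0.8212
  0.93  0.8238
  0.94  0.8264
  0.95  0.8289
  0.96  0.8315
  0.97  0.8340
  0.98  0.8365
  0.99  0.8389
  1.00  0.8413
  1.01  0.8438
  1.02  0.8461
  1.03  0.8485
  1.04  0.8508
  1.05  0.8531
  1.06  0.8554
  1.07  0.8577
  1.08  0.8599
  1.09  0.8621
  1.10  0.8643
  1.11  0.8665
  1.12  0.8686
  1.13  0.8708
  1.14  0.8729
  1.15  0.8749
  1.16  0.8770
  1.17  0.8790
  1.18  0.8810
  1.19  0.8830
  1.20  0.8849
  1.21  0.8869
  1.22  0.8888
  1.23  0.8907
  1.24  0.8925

80.67

T = 1.5;  σ√T = 0.4042
d₁ = [ln(150/250) + (0.071 + 0.33²/2)·1.5] / 0.4042 = [-0.5108 + 0.1882] / 0.4042 = -0.7983 which rounds to -0.80
d₂ = d₁ − σ√T = -0.7983 − 0.4042 = -1.2025 which rounds to -1.20
exp(−rT) = exp(−0.071·1.5) = 0.8990
N(−d₂) = N(1.20) = 0.8849;  N(−d₁) = N(0.80) = 0.7881
P = 250·0.8990·0.8849 − 150·0.7881 = 198.8813 − 118.2150 = 80.6663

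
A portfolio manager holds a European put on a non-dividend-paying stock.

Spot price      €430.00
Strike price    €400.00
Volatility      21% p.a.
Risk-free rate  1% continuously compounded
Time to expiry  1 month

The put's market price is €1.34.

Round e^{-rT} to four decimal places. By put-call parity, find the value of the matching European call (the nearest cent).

€31.66

e^(−rT) = e^(−0.01·0.08333) = 0.9992
Put-call parity: C − P = S − K·e^(−rT) = 430 − 400·0.9992 = 430 − 399.6800 = 30.3200
C = P + (C − P) = 1.34 + (30.3200) = 31.6600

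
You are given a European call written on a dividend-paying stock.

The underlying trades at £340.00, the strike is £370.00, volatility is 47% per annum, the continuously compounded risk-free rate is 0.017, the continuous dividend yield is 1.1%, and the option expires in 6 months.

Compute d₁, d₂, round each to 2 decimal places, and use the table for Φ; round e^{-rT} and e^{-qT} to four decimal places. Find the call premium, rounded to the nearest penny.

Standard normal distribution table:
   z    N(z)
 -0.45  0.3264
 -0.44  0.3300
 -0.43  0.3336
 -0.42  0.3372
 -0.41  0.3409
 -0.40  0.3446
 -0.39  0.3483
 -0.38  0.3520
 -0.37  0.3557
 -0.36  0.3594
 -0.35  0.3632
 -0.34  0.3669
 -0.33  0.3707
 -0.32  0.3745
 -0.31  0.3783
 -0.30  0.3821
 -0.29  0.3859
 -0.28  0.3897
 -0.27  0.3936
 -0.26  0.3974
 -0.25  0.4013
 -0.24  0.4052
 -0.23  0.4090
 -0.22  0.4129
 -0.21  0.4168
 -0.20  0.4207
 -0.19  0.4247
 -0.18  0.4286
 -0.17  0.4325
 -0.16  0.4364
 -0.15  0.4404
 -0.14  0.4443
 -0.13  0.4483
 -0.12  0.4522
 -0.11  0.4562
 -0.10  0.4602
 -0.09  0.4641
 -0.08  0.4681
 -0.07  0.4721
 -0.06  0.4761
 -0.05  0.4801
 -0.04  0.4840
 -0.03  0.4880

£33.22

T = 0.5;  σ√T = 0.3323
ln(S/K) + (r − q + σ²/2)T = ln(340/370) + (0.017 − 0.011 + 0.47²/2)·0.5 = -0.0846 + 0.0582 = -0.0263
d₁ = -0.0263 / 0.3323 = -0.0792 ≈ -0.08
d₂ = d₁ − σ√T = -0.0792 − 0.3323 = -0.4116 ≈ -0.41
exp(−qT) = exp(−0.011·0.5) = 0.9945;  exp(−rT) = exp(−0.017·0.5) = 0.9915
C = 340·0.9945·N(-0.08) − 370·0.9915·N(-0.41) = 340·0.9945·0.4681 − 370·0.9915·0.3409 = 158.2787 − 125.0609 = 33.2178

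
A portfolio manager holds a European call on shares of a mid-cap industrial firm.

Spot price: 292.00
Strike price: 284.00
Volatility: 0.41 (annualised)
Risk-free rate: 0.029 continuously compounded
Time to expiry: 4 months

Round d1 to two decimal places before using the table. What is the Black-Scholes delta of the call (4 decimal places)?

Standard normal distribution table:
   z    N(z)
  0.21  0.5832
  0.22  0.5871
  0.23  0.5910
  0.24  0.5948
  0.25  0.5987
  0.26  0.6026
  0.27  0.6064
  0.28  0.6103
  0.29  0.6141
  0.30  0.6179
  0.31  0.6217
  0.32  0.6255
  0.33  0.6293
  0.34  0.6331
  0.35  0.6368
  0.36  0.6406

0.6103

T = 0.3333;  σ√T = 0.2367
d₁ = [ln(292/284) + (0.029 + 0.41²/2)·0.3333] / 0.2367 = [0.0278 + 0.0377] / 0.2367 = 0.2765 ≈ 0.28
N(d₁) = N(0.28) = 0.6103
Δ_call = N(d₁) = 0.6103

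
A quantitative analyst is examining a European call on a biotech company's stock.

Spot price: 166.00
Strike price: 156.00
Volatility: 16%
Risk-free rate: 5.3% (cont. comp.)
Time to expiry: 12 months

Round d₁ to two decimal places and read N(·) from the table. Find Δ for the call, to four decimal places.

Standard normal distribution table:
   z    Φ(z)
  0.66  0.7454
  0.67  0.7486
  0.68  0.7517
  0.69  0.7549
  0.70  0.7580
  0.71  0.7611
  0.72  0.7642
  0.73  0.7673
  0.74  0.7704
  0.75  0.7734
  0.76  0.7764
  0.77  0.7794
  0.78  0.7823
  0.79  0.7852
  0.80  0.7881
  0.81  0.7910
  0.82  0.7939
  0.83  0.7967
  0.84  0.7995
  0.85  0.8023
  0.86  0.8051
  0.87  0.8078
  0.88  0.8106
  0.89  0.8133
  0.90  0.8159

0.7881

T = 1;  σ√T = 0.1600
d₁ = [ln(166/156) + (0.053 + 0.16²/2)·1] / 0.1600 = [0.0621 + 0.0658] / 0.1600 = 0.7996 → 0.80
N(d₁) = N(0.80) = 0.7881
Δ_call = N(d₁) = 0.7881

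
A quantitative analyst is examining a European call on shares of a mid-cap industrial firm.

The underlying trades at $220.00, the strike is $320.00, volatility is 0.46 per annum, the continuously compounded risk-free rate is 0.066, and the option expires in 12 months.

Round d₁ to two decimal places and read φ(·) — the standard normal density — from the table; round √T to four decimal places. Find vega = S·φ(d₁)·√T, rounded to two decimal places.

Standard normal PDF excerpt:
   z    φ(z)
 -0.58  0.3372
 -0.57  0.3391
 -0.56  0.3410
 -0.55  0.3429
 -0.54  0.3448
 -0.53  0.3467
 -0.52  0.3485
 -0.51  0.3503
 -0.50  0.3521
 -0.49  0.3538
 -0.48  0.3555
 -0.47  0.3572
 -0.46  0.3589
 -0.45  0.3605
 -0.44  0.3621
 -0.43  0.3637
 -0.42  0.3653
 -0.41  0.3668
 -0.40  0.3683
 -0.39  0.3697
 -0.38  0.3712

σ√T = 0.46·√1 = 0.4600
d₁ = [ln(220/320) + (0.066 + ½·0.46²)·1] / (σ√T) = (-0.3747 + 0.1718) / 0.4600 = -0.4411 → -0.44
√T = √1 = 1.0000
φ(d₁) = φ(-0.44) = 0.3621
vega = S·φ(d₁)·√T = 220·0.3621·1.0000 = 79.6620

79.66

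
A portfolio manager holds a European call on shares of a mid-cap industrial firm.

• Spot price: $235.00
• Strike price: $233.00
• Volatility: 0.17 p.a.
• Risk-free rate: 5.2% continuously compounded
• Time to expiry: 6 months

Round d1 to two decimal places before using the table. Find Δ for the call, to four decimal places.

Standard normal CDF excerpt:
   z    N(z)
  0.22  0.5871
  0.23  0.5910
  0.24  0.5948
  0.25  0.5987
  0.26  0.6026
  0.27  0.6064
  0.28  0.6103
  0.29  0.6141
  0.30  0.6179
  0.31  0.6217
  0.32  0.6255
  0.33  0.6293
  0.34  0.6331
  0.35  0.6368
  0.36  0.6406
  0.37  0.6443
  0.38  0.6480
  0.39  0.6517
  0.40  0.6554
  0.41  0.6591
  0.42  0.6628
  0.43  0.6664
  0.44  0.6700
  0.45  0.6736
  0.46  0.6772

σ√T = 0.17 × 0.7071 = 0.1202
d₁ = [ln(235/233) + (0.052 + ½·0.17²)·0.5] / (σ√T) = (0.0085 + 0.0332) / 0.1202 = 0.3475 which rounds to 0.35
N(d₁) = N(0.35) = 0.6368
Δ_call = N(d₁) = 0.6368

0.6368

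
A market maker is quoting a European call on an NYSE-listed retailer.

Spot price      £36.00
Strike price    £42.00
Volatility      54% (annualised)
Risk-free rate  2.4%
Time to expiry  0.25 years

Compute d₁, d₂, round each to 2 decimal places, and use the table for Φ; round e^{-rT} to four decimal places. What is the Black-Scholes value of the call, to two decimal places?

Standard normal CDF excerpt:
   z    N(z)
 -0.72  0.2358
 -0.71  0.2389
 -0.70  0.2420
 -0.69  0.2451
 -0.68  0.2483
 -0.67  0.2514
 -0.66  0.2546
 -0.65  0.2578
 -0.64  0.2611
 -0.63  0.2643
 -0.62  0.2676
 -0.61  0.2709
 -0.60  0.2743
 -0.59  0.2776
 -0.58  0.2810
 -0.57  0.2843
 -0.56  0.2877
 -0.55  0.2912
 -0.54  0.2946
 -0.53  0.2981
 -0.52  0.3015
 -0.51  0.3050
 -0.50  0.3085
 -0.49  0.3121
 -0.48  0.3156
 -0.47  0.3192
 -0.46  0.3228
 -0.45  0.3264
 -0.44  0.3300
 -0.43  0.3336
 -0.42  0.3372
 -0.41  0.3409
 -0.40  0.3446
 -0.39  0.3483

σ√T = 0.54 × 0.5000 = 0.2700
d₁ = [ln(36/42) + (0.024 + 0.54²/2)·0.25] / 0.2700 = [-0.1542 + 0.0425] / 0.2700 = -0.4137 which rounds to -0.41
d₂ = d₁ − σ√T = -0.4137 − 0.2700 = -0.6837 which rounds to -0.68
e^(−rT) = e^(−0.024·0.25) = 0.9940
N(d₁) = N(-0.41) = 0.3409;  N(d₂) = N(-0.68) = 0.2483
C = 36·0.3409 − 42·0.9940·0.2483 = 12.2724 − 10.3660 = 1.9064

£1.91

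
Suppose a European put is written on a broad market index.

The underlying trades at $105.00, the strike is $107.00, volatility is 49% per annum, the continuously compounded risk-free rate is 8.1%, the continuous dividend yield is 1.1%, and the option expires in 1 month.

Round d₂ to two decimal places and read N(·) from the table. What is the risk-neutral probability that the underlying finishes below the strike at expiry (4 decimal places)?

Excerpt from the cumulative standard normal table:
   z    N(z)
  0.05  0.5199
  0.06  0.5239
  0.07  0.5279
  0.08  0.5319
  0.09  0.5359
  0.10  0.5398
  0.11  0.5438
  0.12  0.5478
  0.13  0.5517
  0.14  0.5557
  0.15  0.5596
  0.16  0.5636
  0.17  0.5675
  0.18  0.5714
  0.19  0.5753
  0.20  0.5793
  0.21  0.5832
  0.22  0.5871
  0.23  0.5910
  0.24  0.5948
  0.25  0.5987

σ√T = 0.49·√0.08333 = 0.1415
d₁ = [ln(105/107) + (0.081 − 0.011 + 0.49²/2)·0.08333] / 0.1415 = [-0.0189 + 0.0158] / 0.1415 = -0.0214 which rounds to -0.02
d₂ = d₁ − σ√T = -0.0214 − 0.1415 = -0.1629 which rounds to -0.16
Pr(exercise) under Q = N(−d₂) = N(0.16) = 0.5636

0.5636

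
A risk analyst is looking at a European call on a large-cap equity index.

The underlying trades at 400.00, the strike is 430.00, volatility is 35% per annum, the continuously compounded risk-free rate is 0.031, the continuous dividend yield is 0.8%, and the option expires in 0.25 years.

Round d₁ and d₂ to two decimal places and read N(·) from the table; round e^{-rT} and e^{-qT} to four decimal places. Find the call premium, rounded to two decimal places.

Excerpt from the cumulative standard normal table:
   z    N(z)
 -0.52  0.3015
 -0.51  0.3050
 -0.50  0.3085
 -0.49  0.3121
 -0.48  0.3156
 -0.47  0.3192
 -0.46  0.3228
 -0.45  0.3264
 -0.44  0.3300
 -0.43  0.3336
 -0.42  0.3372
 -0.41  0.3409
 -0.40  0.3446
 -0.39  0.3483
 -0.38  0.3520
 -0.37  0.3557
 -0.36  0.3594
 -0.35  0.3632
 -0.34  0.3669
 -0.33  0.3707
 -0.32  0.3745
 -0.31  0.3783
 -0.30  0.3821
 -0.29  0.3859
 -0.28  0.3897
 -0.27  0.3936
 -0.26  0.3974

σ√T = 0.35 × 0.5000 = 0.1750
d₁ = [ln(400/430) + (0.031 − 0.008 + 0.35²/2)·0.25] / 0.1750 = [-0.0723 + 0.0211] / 0.1750 = -0.2929 → -0.29
d₂ = d₁ − σ√T = -0.2929 − 0.1750 = -0.4679 → -0.47
e^(−qT) = e^(−0.008·0.25) = 0.9980;  e^(−rT) = e^(−0.031·0.25) = 0.9923
N(d₁) = N(-0.29) = 0.3859;  N(d₂) = N(-0.47) = 0.3192
C = 400·0.9980·0.3859 − 430·0.9923·0.3192 = 154.0513 − 136.1991 = 17.8522

17.85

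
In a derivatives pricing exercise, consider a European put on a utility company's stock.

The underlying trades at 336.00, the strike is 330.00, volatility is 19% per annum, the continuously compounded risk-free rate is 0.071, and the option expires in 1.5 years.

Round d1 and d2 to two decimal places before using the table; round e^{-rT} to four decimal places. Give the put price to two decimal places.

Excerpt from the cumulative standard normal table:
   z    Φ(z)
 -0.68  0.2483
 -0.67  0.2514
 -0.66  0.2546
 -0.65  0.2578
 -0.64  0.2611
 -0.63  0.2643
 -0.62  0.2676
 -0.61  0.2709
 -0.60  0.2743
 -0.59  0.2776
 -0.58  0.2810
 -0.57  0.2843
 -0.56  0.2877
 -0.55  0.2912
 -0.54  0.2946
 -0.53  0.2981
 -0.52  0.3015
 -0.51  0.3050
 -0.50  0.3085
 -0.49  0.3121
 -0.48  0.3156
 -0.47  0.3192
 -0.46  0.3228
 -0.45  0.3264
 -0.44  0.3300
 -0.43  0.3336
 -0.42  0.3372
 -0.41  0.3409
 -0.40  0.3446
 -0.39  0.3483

σ√T = 0.19·√1.5 = 0.2327
d₁ = [ln(336/330) + (0.071 + 0.19²/2)·1.5] / 0.2327 = [0.0180 + 0.1336] / 0.2327 = 0.6515 → 0.65
d₂ = d₁ − σ√T = 0.6515 − 0.2327 = 0.4187 → 0.42
e^(−rT) = e^(−0.071·1.5) = 0.8990
N(−d₂) = N(-0.42) = 0.3372;  N(−d₁) = N(-0.65) = 0.2578
P = 330·0.8990·0.3372 − 336·0.2578 = 100.0371 − 86.6208 = 13.4163

13.42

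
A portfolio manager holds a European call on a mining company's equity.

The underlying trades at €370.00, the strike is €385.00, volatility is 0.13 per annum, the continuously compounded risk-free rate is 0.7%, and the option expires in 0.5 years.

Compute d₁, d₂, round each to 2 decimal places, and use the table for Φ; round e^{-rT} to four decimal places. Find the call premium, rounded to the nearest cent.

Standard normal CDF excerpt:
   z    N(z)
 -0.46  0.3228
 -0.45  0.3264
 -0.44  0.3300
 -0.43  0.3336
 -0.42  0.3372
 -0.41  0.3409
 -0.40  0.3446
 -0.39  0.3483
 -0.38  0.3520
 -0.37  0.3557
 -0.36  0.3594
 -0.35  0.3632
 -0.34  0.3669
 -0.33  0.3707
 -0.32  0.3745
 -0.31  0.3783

T = 0.5;  σ√T = 0.0919
d₁ = [ln(370/385) + (0.007 + 0.13²/2)·0.5] / 0.0919 = [-0.0397 + 0.0077] / 0.0919 = -0.3483 ⇒ -0.35
d₂ = d₁ − σ√T = -0.3483 − 0.0919 = -0.4402 ⇒ -0.44
e^(−rT) = e^(−0.007·0.5) = 0.9965
C = 370·N(-0.35) − 385·0.9965·N(-0.44) = 370·0.3632 − 385·0.9965·0.3300 = 134.3840 − 126.6053 = 7.7787

€7.78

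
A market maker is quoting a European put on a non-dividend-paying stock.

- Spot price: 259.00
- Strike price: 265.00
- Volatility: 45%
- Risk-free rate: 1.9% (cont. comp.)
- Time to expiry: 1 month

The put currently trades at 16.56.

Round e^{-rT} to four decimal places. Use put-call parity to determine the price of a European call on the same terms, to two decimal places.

10.98

e^(−rT) = e^(−0.019·0.08333) = 0.9984
Put-call parity: C − P = S − K·e^(−rT) = 259 − 265·0.9984 = 259 − 264.5760 = -5.5760
C = P + (C − P) = 16.56 + (-5.5760) = 10.9840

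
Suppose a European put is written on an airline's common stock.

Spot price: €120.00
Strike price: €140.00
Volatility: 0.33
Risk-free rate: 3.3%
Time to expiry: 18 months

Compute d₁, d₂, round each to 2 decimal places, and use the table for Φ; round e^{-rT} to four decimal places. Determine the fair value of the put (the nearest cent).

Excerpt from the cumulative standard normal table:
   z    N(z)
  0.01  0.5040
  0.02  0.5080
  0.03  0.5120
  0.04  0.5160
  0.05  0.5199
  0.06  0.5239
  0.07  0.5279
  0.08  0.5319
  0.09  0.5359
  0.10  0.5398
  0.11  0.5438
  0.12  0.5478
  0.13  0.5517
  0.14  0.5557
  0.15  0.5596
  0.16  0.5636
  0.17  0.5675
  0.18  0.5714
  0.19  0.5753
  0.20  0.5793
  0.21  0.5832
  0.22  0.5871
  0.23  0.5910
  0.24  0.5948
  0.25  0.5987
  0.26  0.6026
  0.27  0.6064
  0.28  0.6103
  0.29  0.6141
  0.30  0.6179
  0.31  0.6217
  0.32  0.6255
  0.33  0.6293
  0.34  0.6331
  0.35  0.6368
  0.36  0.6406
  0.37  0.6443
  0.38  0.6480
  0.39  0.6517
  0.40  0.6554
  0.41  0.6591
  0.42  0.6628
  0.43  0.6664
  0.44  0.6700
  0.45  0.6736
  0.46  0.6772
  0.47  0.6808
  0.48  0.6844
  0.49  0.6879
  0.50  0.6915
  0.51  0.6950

σ√T = 0.33·√1.5 = 0.4042
ln(S/K) + (r + σ²/2)T = ln(120/140) + (0.033 + 0.33²/2)·1.5 = -0.1542 + 0.1312 = -0.0230
d₁ = -0.0230 / 0.4042 = -0.0568 ≈ -0.06
d₂ = d₁ − σ√T = -0.0568 − 0.4042 = -0.4610 ≈ -0.46
exp(−rT) = exp(−0.033·1.5) = 0.9517
N(−d₂) = N(0.46) = 0.6772;  N(−d₁) = N(0.06) = 0.5239
P = 140·0.9517·0.6772 − 120·0.5239 = 90.2288 − 62.8680 = 27.3608

€27.36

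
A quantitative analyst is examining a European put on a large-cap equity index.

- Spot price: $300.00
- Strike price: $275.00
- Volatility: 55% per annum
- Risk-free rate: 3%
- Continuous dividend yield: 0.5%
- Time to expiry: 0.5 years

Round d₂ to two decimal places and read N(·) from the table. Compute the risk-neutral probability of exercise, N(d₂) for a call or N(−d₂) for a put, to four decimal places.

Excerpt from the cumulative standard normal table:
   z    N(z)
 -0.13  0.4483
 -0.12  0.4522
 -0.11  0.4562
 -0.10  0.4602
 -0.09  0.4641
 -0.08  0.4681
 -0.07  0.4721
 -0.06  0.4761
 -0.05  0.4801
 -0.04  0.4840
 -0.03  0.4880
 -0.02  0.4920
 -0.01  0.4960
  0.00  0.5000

0.4761

σ√T = 0.55·√0.5 = 0.3889
ln(S/K) + (r − q + σ²/2)T = ln(300/275) + (0.03 − 0.005 + 0.55²/2)·0.5 = 0.0870 + 0.0881 = 0.1751
d₁ = 0.1751 / 0.3889 = 0.4503 ≈ 0.45
d₂ = d₁ − σ√T = 0.4503 − 0.3889 = 0.0614 ≈ 0.06
Risk-neutral Pr[S_T < K] = N(−d₂) = N(-0.06) = 0.4761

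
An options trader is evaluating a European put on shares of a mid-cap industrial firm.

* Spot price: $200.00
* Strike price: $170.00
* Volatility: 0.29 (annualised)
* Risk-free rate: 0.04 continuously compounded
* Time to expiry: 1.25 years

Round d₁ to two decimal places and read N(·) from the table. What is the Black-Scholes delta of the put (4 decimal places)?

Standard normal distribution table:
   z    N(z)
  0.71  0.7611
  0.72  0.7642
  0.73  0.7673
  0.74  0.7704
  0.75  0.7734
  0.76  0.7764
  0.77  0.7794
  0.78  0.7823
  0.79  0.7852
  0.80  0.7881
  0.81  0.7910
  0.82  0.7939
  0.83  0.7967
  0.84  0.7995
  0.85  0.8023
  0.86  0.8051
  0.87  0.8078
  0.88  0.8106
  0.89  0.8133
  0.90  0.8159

-0.2061

T = 1.25;  σ√T = 0.3242
d₁ = [ln(200/170) + (0.04 + 0.29²/2)·1.25] / 0.3242 = [0.1625 + 0.1026] / 0.3242 = 0.8176 ⇒ 0.82
N(d₁) = N(0.82) = 0.7939
Δ_put = N(d₁) − 1 = 0.7939 − 1 = -0.2061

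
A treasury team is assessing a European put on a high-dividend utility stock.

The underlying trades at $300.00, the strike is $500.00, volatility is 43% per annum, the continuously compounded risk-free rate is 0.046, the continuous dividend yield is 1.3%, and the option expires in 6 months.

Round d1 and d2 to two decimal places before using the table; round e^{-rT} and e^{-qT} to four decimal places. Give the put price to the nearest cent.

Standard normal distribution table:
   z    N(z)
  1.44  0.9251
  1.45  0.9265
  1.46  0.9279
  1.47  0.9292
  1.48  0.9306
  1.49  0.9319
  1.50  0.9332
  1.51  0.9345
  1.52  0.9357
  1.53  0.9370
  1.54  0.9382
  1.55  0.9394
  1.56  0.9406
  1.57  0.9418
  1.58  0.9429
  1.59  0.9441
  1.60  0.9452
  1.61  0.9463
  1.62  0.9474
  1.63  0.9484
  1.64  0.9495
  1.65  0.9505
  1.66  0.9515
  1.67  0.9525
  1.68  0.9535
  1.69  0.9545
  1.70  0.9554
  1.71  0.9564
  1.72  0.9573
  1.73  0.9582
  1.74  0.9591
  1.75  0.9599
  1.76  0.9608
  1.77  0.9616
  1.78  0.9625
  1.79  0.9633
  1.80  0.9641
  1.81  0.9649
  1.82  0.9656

$193.38

σ√T = 0.43·√0.5 = 0.3041
d₁ = [ln(300/500) + (0.046 − 0.013 + 0.43²/2)·0.5] / 0.3041 = [-0.5108 + 0.0627] / 0.3041 = -1.4737 → -1.47
d₂ = d₁ − σ√T = -1.4737 − 0.3041 = -1.7778 → -1.78
e^(−qT) = e^(−0.013·0.5) = 0.9935;  e^(−rT) = e^(−0.046·0.5) = 0.9773
N(−d₂) = N(1.78) = 0.9625;  N(−d₁) = N(1.47) = 0.9292
P = 500·0.9773·0.9625 − 300·0.9935·0.9292 = 470.3256 − 276.9481 = 193.3776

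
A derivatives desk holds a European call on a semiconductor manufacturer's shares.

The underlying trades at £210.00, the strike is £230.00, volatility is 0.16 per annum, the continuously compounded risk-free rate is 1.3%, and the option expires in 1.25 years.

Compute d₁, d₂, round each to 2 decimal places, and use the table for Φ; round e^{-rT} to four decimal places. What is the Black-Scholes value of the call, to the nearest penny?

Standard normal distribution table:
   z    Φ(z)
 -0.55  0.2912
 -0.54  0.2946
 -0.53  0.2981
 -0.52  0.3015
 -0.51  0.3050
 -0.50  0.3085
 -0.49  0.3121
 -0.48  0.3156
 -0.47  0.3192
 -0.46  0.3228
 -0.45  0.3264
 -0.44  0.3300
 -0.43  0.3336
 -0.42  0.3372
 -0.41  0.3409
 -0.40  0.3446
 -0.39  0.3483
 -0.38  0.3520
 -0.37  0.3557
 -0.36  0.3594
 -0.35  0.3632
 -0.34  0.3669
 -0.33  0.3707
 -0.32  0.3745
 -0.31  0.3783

σ√T = 0.16·√1.25 = 0.1789
d₁ = [ln(210/230) + (0.013 + 0.16²/2)·1.25] / 0.1789 = [-0.0910 + 0.0323] / 0.1789 = -0.3283 ≈ -0.33
d₂ = d₁ − σ√T = -0.3283 − 0.1789 = -0.5072 ≈ -0.51
exp(−rT) = exp(−0.013·1.25) = 0.9839
C = 210·N(-0.33) − 230·0.9839·N(-0.51) = 210·0.3707 − 230·0.9839·0.3050 = 77.8470 − 69.0206 = 8.8264

£8.83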